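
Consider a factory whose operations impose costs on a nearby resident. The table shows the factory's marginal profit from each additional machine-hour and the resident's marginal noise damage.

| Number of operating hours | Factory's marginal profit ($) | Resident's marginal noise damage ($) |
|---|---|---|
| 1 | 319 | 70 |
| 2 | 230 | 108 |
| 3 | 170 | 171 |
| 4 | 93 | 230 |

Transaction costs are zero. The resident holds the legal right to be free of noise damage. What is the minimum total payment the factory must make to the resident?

Efficient level: marginal profit ≥ marginal noise damage through level 2, so k* = 2.
With the resident holding the right, the factory must at least compensate total damage at k*: 70 + 108 = 178.

$178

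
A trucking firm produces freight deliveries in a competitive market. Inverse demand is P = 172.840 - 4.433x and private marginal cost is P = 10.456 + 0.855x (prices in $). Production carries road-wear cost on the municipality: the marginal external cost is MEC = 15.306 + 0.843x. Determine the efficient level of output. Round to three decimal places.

x* = 23.989

Social marginal cost = private MC + MEC = 25.762 + 1.698x.
Set SMC = demand: 25.762 + 1.698x = 172.840 - 4.433x → x* = 23.9892.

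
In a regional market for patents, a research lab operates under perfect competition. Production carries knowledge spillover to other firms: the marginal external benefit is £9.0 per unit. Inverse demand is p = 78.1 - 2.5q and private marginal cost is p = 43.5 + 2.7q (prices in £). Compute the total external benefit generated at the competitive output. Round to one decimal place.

£59.9

Market equilibrium (private): 43.5 + 2.7q = 78.1 - 2.5q → q_m = 6.6538.
Total external benefit = MEB × q_m = 9.0 × 6.6538 = 59.8842.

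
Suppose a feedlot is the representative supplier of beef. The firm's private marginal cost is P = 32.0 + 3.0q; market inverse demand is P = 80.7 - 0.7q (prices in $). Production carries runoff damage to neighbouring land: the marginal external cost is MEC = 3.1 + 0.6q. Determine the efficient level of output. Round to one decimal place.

q* = 10.6

Social marginal cost = private MC + MEC = 35.1 + 3.6q.
Set SMC = demand: 35.1 + 3.6q = 80.7 - 0.7q → q* = 10.6047.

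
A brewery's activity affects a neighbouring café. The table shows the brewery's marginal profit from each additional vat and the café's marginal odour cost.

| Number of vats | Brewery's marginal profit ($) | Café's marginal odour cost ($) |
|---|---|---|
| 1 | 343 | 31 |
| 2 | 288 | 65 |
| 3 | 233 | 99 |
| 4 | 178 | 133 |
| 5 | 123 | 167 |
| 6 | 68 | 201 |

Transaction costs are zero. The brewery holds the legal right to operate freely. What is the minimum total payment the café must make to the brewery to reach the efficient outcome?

$191

Left alone the brewery would choose level 6 (marginal profit stays positive).
Efficient level: k* = 4 (marginal profit ≥ marginal odour cost through 4).
The café must at least cover the brewery's forgone profit from cutting 6→4: 123 + 68 = 191.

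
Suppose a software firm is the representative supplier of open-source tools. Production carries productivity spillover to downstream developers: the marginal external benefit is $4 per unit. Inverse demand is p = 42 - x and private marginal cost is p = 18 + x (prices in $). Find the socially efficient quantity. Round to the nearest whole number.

x* = 14

Social marginal cost = private MC − MEB = 14 + x.
Set SMC = demand: 14 + x = 42 - x → x* = 14.0000.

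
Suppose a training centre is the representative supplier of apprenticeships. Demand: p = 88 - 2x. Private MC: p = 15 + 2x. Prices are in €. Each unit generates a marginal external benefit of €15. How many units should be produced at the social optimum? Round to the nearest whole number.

x* = 22

Social marginal cost = private MC − MEB = 0 + 2x.
Set SMC = demand: 0 + 2x = 88 - 2x → x* = 22.0000.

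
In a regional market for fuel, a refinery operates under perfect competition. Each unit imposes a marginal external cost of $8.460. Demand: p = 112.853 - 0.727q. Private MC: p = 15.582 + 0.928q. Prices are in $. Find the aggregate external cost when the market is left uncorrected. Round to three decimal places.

Market equilibrium (private): 15.582 + 0.928q = 112.853 - 0.727q → q_m = 58.7740.
Total external cost = MEC × q_m = 8.460 × 58.7740 = 497.2280.

$497.228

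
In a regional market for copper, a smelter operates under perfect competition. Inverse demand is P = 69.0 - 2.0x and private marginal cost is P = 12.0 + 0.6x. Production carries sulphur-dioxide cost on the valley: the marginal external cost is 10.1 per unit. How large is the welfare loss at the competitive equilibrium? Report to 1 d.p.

DWL = 19.6

Market equilibrium (private): 12.0 + 0.6x = 69.0 - 2.0x → x_m = 21.9231.
Social marginal cost = private MC + MEC = 22.1 + 0.6x.
Set SMC = demand: 22.1 + 0.6x = 69.0 - 2.0x → x* = 18.0385.
Height of the DWL triangle at x_m is SMC(x_m) − demand(x_m) = MEC(x_m) = 10.1000.
DWL = ½ × 3.8846 × 10.1000 = 19.6172.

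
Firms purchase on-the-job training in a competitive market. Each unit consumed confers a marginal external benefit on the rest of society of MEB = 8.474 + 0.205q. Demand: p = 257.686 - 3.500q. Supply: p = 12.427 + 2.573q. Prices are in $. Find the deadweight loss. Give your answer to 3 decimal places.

DWL = $23.915

Market equilibrium (private): 12.427 + 2.573q = 257.686 - 3.500q → q_m = 40.3851.
Social marginal benefit = demand + MEB = 266.160 - 3.295q.
Set SMB = MC: 266.160 - 3.295q = 12.427 + 2.573q → q* = 43.2401.
Between q* and q_m the wedge SMB − MC runs linearly from 0 to MEB(q_m), so the loss is a triangle.
DWL = ½ × 2.8550 × 16.7530 = 23.9149.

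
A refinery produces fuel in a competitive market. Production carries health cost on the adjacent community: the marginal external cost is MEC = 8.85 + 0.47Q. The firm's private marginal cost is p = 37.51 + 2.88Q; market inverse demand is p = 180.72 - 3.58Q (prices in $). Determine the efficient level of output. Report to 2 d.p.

Q* = 19.39

Social marginal cost = private MC + MEC = 46.36 + 3.35Q.
Set SMC = demand: 46.36 + 3.35Q = 180.72 - 3.58Q → Q* = 19.3882.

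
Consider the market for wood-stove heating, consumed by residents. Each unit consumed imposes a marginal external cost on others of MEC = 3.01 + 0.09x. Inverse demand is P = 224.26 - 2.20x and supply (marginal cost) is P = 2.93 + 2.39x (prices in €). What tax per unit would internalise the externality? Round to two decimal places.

Social marginal benefit = demand − MEC = 221.25 - 2.29x.
Set SMB = MC: 221.25 - 2.29x = 2.93 + 2.39x → x* = 46.6496.
The Pigouvian tax equals MEC at x*: 3.01 + 0.09×46.6496 = 7.2085.

tax = €7.21 per unit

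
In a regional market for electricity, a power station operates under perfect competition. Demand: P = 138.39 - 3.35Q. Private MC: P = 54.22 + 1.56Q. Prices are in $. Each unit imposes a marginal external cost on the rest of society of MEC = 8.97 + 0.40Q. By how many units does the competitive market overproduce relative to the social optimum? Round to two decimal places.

2.98 units

Market equilibrium (private): 54.22 + 1.56Q = 138.39 - 3.35Q → Q_m = 17.1426.
Social marginal cost = private MC + MEC = 63.19 + 1.96Q.
Set SMC = demand: 63.19 + 1.96Q = 138.39 - 3.35Q → Q* = 14.1620.
Gap = |17.1426 − 14.1620| = 2.9806.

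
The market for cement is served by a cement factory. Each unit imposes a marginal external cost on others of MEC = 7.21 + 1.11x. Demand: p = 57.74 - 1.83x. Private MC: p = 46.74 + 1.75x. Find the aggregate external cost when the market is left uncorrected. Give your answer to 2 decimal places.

Market equilibrium (private): 46.74 + 1.75x = 57.74 - 1.83x → x_m = 3.0726.
Total external cost = ∫₀^{x_m} (7.21 + 1.11x) dx = 7.21×3.0726 + ½×1.11×3.0726² = 27.3931.

27.39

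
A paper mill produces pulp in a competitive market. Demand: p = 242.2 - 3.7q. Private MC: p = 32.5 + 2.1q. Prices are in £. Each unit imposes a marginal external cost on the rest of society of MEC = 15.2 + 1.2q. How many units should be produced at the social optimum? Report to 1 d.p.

Social marginal cost = private MC + MEC = 47.7 + 3.3q.
Set SMC = demand: 47.7 + 3.3q = 242.2 - 3.7q → q* = 27.7857.

q* = 27.8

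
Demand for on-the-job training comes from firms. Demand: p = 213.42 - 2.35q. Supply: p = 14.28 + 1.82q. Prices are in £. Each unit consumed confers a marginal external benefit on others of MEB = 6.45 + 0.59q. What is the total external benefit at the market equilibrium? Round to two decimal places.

Market equilibrium (private): 14.28 + 1.82q = 213.42 - 2.35q → q_m = 47.7554.
Total external benefit = ∫₀^{q_m} (6.45 + 0.59q) dq = 6.45×47.7554 + ½×0.59×47.7554² = 980.7929.

£980.79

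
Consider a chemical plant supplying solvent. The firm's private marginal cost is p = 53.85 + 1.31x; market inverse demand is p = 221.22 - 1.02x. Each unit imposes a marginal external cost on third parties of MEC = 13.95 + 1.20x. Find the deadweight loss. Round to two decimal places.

DWL = 1420.66

Market equilibrium (private): 53.85 + 1.31x = 221.22 - 1.02x → x_m = 71.8326.
Social marginal cost = private MC + MEC = 67.80 + 2.51x.
Set SMC = demand: 67.80 + 2.51x = 221.22 - 1.02x → x* = 43.4618.
Height of the DWL triangle at x_m is SMC(x_m) − demand(x_m) = MEC(x_m) = 100.1491.
DWL = ½ × 28.3708 × 100.1491 = 1420.6550.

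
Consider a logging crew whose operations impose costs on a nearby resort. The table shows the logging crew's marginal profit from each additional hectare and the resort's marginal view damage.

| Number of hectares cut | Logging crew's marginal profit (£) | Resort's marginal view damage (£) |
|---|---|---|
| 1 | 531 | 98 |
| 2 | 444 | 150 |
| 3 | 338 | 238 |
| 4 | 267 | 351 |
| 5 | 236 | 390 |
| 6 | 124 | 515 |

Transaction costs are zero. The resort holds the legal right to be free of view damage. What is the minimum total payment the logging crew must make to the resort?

Efficient level: marginal profit ≥ marginal view damage through level 3, so k* = 3.
With the resort holding the right, the logging crew must at least compensate total damage at k*: 98 + 150 + 238 = 486.

£486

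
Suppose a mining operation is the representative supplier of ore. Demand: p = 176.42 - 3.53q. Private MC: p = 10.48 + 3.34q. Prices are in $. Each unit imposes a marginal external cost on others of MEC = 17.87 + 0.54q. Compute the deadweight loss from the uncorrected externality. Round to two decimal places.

Market equilibrium (private): 10.48 + 3.34q = 176.42 - 3.53q → q_m = 24.1543.
Social marginal cost = private MC + MEC = 28.35 + 3.88q.
Set SMC = demand: 28.35 + 3.88q = 176.42 - 3.53q → q* = 19.9825.
The loss is the area between SMC and demand from q* to q_m; with linear curves that's a triangle of height MEC(q_m).
DWL = ½ × 4.1718 × 30.9133 = 64.4821.

DWL = $64.48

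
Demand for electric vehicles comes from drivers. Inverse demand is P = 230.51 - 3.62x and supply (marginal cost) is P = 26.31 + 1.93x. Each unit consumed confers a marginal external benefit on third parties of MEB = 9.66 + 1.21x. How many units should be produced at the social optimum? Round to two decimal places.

x* = 49.28

Social marginal benefit = demand + MEB = 240.17 - 2.41x.
Set SMB = MC: 240.17 - 2.41x = 26.31 + 1.93x → x* = 49.2765.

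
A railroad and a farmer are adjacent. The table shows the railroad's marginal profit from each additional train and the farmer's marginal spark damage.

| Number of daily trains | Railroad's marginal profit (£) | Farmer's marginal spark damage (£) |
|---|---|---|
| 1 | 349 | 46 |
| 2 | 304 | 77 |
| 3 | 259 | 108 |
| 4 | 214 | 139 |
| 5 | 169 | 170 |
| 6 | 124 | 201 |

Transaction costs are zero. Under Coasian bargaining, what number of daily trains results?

Bargaining reaches the level where marginal profit last exceeds marginal spark damage.
That holds through level 4 (214 ≥ 139) but not at 5 (169 < 170).

4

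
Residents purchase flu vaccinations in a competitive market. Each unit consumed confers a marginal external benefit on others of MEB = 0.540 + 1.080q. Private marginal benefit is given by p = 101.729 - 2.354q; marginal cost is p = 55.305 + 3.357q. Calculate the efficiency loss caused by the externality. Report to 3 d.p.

Market equilibrium (private): 55.305 + 3.357q = 101.729 - 2.354q → q_m = 8.1289.
Social marginal benefit = demand + MEB = 102.269 - 1.274q.
Set SMB = MC: 102.269 - 1.274q = 55.305 + 3.357q → q* = 10.1412.
The welfare-loss triangle has base |q_m − q*| and height MEB(q_m) (the vertical gap between SMB and MC is zero at q* and MEB at q_m).
DWL = ½ × 2.0123 × 9.3192 = 9.3765.

DWL = 9.377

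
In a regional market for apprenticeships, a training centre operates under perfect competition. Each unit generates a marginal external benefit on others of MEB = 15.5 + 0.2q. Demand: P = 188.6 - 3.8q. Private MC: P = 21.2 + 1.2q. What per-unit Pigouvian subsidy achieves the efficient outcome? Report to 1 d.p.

Social marginal cost = private MC − MEB = 5.7 + q.
Set SMC = demand: 5.7 + q = 188.6 - 3.8q → q* = 38.1042.
The Pigouvian subsidy equals MEB at q*: 15.5 + 0.2×38.1042 = 23.1208.

subsidy = 23.1 per unit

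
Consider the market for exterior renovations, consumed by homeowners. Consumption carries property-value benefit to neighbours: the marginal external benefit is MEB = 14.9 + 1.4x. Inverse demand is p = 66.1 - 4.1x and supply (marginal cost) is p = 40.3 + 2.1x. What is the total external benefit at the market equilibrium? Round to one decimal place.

74.1

Market equilibrium (private): 40.3 + 2.1x = 66.1 - 4.1x → x_m = 4.1613.
Total external benefit = ∫₀^{x_m} (14.9 + 1.4x) dx = 14.9×4.1613 + ½×1.4×4.1613² = 74.1249.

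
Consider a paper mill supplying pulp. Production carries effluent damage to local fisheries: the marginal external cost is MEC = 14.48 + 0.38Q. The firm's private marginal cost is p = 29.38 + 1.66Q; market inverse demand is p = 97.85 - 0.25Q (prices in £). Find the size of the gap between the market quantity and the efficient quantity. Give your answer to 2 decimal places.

Market equilibrium (private): 29.38 + 1.66Q = 97.85 - 0.25Q → Q_m = 35.8482.
Social marginal cost = private MC + MEC = 43.86 + 2.04Q.
Set SMC = demand: 43.86 + 2.04Q = 97.85 - 0.25Q → Q* = 23.5764.
Gap = |35.8482 − 23.5764| = 12.2718.

12.27 units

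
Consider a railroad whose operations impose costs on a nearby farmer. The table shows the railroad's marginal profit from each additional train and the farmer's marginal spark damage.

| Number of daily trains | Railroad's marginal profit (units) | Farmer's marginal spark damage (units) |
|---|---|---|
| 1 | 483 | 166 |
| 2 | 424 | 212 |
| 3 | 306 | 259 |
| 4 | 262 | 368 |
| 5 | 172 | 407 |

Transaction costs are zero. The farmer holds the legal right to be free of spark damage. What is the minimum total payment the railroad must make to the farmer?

Efficient level: marginal profit ≥ marginal spark damage through level 3, so k* = 3.
With the farmer holding the right, the railroad must at least compensate total damage at k*: 166 + 212 + 259 = 637.

637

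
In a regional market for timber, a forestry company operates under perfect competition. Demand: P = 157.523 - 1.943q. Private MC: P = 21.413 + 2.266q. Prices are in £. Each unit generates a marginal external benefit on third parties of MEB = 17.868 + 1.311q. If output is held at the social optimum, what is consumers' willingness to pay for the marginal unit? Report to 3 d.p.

Social marginal cost = private MC − MEB = 3.545 + 0.955q.
Set SMC = demand: 3.545 + 0.955q = 157.523 - 1.943q → q* = 53.1325.
Consumer price on the demand curve at q*: 157.523 − 1.943×53.1325 = 54.2866.

P = £54.287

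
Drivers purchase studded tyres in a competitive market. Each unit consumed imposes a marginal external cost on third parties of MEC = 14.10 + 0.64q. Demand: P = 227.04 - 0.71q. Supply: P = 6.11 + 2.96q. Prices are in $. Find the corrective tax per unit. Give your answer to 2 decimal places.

Social marginal benefit = demand − MEC = 212.94 - 1.35q.
Set SMB = MC: 212.94 - 1.35q = 6.11 + 2.96q → q* = 47.9884.
The Pigouvian tax equals MEC at q*: 14.10 + 0.64×47.9884 = 44.8126.

tax = $44.81 per unit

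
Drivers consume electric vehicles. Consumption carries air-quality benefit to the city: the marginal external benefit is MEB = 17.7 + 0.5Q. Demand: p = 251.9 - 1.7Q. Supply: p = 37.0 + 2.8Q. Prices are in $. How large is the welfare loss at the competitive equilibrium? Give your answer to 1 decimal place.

DWL = $216.1

Market equilibrium (private): 37.0 + 2.8Q = 251.9 - 1.7Q → Q_m = 47.7556.
Social marginal benefit = demand + MEB = 269.6 - 1.2Q.
Set SMB = MC: 269.6 - 1.2Q = 37.0 + 2.8Q → Q* = 58.1500.
The welfare-loss triangle has base |Q_m − Q*| and height MEB(Q_m) (the vertical gap between SMB and MC is zero at Q* and MEB at Q_m).
DWL = ½ × 10.3944 × 41.5778 = 216.0881.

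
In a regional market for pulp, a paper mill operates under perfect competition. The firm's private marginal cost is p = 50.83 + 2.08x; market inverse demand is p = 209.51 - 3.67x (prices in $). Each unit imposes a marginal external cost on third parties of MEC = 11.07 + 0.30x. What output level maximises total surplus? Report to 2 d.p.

Social marginal cost = private MC + MEC = 61.90 + 2.38x.
Set SMC = demand: 61.90 + 2.38x = 209.51 - 3.67x → x* = 24.3983.

x* = 24.40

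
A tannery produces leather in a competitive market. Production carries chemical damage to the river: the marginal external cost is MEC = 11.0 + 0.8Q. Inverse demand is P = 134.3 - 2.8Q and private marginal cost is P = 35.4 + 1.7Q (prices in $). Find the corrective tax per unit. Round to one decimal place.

Social marginal cost = private MC + MEC = 46.4 + 2.5Q.
Set SMC = demand: 46.4 + 2.5Q = 134.3 - 2.8Q → Q* = 16.5849.
The Pigouvian tax equals MEC at Q*: 11.0 + 0.8×16.5849 = 24.2679.

tax = $24.3 per unit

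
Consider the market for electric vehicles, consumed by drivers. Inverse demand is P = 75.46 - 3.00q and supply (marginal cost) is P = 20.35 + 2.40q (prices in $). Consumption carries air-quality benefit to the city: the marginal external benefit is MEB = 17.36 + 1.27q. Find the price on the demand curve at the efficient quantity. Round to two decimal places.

Social marginal benefit = demand + MEB = 92.82 - 1.73q.
Set SMB = MC: 92.82 - 1.73q = 20.35 + 2.40q → q* = 17.5472.
Consumer price on the demand curve at q*: 75.46 − 3.00×17.5472 = 22.8184.

P = $22.82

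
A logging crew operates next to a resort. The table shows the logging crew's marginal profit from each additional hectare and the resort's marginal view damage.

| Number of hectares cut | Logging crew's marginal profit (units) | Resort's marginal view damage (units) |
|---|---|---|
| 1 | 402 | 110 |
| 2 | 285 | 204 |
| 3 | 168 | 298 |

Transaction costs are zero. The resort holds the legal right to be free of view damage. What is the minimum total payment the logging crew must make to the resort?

Efficient level: marginal profit ≥ marginal view damage through level 2, so k* = 2.
With the resort holding the right, the logging crew must at least compensate total damage at k*: 110 + 204 = 314.

314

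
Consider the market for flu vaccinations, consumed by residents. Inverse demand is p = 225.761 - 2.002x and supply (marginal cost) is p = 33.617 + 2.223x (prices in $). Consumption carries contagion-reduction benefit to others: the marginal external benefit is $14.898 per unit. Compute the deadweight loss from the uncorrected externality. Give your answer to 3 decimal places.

DWL = $26.266

Market equilibrium (private): 33.617 + 2.223x = 225.761 - 2.002x → x_m = 45.4779.
Social marginal benefit = demand + MEB = 240.659 - 2.002x.
Set SMB = MC: 240.659 - 2.002x = 33.617 + 2.223x → x* = 49.0040.
The loss is the area between SMB and MC from x* to x_m; with linear curves that's a triangle of height MEB(x_m).
DWL = ½ × 3.5261 × 14.8980 = 26.2659.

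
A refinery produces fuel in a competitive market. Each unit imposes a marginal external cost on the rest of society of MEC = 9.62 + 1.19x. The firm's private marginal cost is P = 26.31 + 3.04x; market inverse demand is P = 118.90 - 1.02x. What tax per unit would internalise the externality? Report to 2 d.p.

Social marginal cost = private MC + MEC = 35.93 + 4.23x.
Set SMC = demand: 35.93 + 4.23x = 118.90 - 1.02x → x* = 15.8038.
The Pigouvian tax equals MEC at x*: 9.62 + 1.19×15.8038 = 28.4265.

tax = 28.43 per unit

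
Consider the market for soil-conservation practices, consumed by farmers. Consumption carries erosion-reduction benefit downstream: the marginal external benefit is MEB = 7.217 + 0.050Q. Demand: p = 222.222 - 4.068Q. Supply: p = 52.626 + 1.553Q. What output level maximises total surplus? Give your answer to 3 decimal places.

Social marginal benefit = demand + MEB = 229.439 - 4.018Q.
Set SMB = MC: 229.439 - 4.018Q = 52.626 + 1.553Q → Q* = 31.7381.

Q* = 31.738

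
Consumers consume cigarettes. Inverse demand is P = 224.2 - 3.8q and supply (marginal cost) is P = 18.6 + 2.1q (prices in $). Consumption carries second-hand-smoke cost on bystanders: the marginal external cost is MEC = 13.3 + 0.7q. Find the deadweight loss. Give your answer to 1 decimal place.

DWL = $107.6

Market equilibrium (private): 18.6 + 2.1q = 224.2 - 3.8q → q_m = 34.8475.
Social marginal benefit = demand − MEC = 210.9 - 4.5q.
Set SMB = MC: 210.9 - 4.5q = 18.6 + 2.1q → q* = 29.1364.
The loss is the area between SMB and MC from q* to q_m; with linear curves that's a triangle of height MEC(q_m).
DWL = ½ × 5.7111 × 37.6932 = 107.6348.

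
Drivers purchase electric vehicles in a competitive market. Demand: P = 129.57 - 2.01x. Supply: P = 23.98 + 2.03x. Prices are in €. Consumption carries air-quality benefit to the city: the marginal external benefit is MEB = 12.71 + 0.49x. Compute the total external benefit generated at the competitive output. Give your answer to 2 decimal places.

Market equilibrium (private): 23.98 + 2.03x = 129.57 - 2.01x → x_m = 26.1361.
Total external benefit = ∫₀^{x_m} (12.71 + 0.49x) dx = 12.71×26.1361 + ½×0.49×26.1361² = 499.5483.

€499.55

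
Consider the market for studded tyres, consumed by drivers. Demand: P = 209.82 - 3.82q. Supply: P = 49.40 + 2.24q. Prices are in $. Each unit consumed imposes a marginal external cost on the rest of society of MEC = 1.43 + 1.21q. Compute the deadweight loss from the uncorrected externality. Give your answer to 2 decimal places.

Market equilibrium (private): 49.40 + 2.24q = 209.82 - 3.82q → q_m = 26.4719.
Social marginal benefit = demand − MEC = 208.39 - 5.03q.
Set SMB = MC: 208.39 - 5.03q = 49.40 + 2.24q → q* = 21.8693.
Height of the DWL triangle at q_m is MC(q_m) − SMB(q_m) = MEC(q_m) = 33.4611.
DWL = ½ × 4.6026 × 33.4611 = 77.0040.

DWL = $77.00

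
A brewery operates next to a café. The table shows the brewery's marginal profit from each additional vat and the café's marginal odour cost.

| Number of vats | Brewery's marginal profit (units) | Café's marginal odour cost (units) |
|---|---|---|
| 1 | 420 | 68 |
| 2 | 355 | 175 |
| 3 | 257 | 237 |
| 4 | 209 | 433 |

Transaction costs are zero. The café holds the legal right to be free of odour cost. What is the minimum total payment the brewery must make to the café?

480

Efficient level: marginal profit ≥ marginal odour cost through level 3, so k* = 3.
With the café holding the right, the brewery must at least compensate total damage at k*: 68 + 175 + 237 = 480.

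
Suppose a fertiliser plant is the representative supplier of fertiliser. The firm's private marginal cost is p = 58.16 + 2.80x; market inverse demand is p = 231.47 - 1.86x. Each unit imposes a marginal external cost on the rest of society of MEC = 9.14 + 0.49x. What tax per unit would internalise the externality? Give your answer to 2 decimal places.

tax = 24.76 per unit

Social marginal cost = private MC + MEC = 67.30 + 3.29x.
Set SMC = demand: 67.30 + 3.29x = 231.47 - 1.86x → x* = 31.8777.
The Pigouvian tax equals MEC at x*: 9.14 + 0.49×31.8777 = 24.7601.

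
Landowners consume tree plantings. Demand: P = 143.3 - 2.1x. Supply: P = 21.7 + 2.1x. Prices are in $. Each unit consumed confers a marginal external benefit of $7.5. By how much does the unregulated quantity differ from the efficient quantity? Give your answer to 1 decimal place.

1.8 units

Market equilibrium (private): 21.7 + 2.1x = 143.3 - 2.1x → x_m = 28.9524.
Social marginal benefit = demand + MEB = 150.8 - 2.1x.
Set SMB = MC: 150.8 - 2.1x = 21.7 + 2.1x → x* = 30.7381.
Gap = |28.9524 − 30.7381| = 1.7857.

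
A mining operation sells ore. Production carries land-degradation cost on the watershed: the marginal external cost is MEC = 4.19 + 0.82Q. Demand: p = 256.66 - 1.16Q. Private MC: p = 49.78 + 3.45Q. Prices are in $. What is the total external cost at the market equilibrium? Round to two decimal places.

Market equilibrium (private): 49.78 + 3.45Q = 256.66 - 1.16Q → Q_m = 44.8764.
Total external cost = ∫₀^{Q_m} (4.19 + 0.82Q) dQ = 4.19×44.8764 + ½×0.82×44.8764² = 1013.7275.

$1013.73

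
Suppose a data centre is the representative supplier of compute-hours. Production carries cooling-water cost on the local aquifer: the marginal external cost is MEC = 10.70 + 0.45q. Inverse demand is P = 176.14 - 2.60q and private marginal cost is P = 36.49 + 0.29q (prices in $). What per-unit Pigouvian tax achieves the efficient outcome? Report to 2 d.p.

tax = $28.07 per unit

Social marginal cost = private MC + MEC = 47.19 + 0.74q.
Set SMC = demand: 47.19 + 0.74q = 176.14 - 2.60q → q* = 38.6078.
The Pigouvian tax equals MEC at q*: 10.70 + 0.45×38.6078 = 28.0735.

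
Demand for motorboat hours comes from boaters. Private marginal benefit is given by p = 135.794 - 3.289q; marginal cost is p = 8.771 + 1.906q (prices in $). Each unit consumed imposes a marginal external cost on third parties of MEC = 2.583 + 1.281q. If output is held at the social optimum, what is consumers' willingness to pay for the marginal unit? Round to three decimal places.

P = $72.594

Social marginal benefit = demand − MEC = 133.211 - 4.570q.
Set SMB = MC: 133.211 - 4.570q = 8.771 + 1.906q → q* = 19.2156.
Consumer price on the demand curve at q*: 135.794 − 3.289×19.2156 = 72.5939.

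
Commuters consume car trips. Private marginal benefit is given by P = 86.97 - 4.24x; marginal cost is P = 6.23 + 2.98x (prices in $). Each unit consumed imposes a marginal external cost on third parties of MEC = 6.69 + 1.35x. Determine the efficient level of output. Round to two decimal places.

Social marginal benefit = demand − MEC = 80.28 - 5.59x.
Set SMB = MC: 80.28 - 5.59x = 6.23 + 2.98x → x* = 8.6406.

x* = 8.64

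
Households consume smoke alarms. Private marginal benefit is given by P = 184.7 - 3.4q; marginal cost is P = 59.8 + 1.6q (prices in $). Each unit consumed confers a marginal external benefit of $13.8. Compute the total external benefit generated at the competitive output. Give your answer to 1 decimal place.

$344.7

Market equilibrium (private): 59.8 + 1.6q = 184.7 - 3.4q → q_m = 24.9800.
Total external benefit = MEB × q_m = 13.8 × 24.9800 = 344.7240.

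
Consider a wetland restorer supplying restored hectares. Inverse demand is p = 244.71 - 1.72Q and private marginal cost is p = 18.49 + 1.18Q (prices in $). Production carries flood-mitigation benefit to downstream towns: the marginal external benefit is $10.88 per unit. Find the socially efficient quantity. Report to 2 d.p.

Q* = 81.76

Social marginal cost = private MC − MEB = 7.61 + 1.18Q.
Set SMC = demand: 7.61 + 1.18Q = 244.71 - 1.72Q → Q* = 81.7586.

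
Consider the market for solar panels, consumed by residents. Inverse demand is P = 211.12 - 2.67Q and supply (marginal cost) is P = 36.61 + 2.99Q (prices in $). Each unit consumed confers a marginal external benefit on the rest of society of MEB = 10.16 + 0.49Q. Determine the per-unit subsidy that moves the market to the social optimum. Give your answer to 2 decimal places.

subsidy = $27.66 per unit

Social marginal benefit = demand + MEB = 221.28 - 2.18Q.
Set SMB = MC: 221.28 - 2.18Q = 36.61 + 2.99Q → Q* = 35.7195.
The Pigouvian subsidy equals MEB at Q*: 10.16 + 0.49×35.7195 = 27.6626.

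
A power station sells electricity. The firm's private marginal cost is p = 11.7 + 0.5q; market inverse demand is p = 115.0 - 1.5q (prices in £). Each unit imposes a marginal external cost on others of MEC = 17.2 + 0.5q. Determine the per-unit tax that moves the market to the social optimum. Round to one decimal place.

Social marginal cost = private MC + MEC = 28.9 + q.
Set SMC = demand: 28.9 + q = 115.0 - 1.5q → q* = 34.4400.
The Pigouvian tax equals MEC at q*: 17.2 + 0.5×34.4400 = 34.4200.

tax = £34.4 per unit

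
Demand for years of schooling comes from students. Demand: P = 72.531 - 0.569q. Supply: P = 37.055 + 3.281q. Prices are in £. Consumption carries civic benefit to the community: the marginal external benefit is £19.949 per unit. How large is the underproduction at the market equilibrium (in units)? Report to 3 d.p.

5.182 units

Market equilibrium (private): 37.055 + 3.281q = 72.531 - 0.569q → q_m = 9.2145.
Social marginal benefit = demand + MEB = 92.480 - 0.569q.
Set SMB = MC: 92.480 - 0.569q = 37.055 + 3.281q → q* = 14.3961.
Gap = |9.2145 − 14.3961| = 5.1816.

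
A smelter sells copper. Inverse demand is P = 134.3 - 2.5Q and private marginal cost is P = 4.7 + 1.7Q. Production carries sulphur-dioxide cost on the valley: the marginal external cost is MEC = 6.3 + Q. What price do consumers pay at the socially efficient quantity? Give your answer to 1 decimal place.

Social marginal cost = private MC + MEC = 11.0 + 2.7Q.
Set SMC = demand: 11.0 + 2.7Q = 134.3 - 2.5Q → Q* = 23.7115.
Consumer price on the demand curve at Q*: 134.3 − 2.5×23.7115 = 75.0213.

P = 75.0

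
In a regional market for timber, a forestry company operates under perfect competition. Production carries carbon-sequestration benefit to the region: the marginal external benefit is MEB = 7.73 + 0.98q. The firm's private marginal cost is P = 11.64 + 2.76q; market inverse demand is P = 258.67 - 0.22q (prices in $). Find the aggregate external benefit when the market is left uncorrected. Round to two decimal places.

Market equilibrium (private): 11.64 + 2.76q = 258.67 - 0.22q → q_m = 82.8960.
Total external benefit = ∫₀^{q_m} (7.73 + 0.98q) dq = 7.73×82.8960 + ½×0.98×82.8960² = 4007.9420.

$4007.94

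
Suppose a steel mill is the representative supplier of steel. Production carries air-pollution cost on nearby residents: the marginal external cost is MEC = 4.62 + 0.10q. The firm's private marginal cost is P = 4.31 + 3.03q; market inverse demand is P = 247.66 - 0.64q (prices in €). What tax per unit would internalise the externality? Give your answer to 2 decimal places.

tax = €10.95 per unit

Social marginal cost = private MC + MEC = 8.93 + 3.13q.
Set SMC = demand: 8.93 + 3.13q = 247.66 - 0.64q → q* = 63.3236.
The Pigouvian tax equals MEC at q*: 4.62 + 0.10×63.3236 = 10.9524.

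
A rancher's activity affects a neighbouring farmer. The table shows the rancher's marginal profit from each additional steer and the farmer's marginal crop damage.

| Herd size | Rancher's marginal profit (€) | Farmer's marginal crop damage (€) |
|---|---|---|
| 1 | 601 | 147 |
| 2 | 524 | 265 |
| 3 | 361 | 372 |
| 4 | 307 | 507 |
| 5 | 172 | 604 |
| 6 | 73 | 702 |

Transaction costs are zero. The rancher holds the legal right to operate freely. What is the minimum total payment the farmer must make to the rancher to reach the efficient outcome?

€913

Left alone the rancher would choose level 6 (marginal profit stays positive).
Efficient level: k* = 2 (marginal profit ≥ marginal crop damage through 2).
The farmer must at least cover the rancher's forgone profit from cutting 6→2: 361 + 307 + 172 + 73 = 913.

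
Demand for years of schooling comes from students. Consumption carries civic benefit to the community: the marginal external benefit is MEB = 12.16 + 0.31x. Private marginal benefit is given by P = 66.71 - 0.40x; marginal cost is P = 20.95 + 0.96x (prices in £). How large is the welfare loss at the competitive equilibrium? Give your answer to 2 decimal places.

DWL = £243.02

Market equilibrium (private): 20.95 + 0.96x = 66.71 - 0.40x → x_m = 33.6471.
Social marginal benefit = demand + MEB = 78.87 - 0.09x.
Set SMB = MC: 78.87 - 0.09x = 20.95 + 0.96x → x* = 55.1619.
Height of the DWL triangle at x_m is SMB(x_m) − MC(x_m) = MEB(x_m) = 22.5906.
DWL = ½ × 21.5148 × 22.5906 = 243.0161.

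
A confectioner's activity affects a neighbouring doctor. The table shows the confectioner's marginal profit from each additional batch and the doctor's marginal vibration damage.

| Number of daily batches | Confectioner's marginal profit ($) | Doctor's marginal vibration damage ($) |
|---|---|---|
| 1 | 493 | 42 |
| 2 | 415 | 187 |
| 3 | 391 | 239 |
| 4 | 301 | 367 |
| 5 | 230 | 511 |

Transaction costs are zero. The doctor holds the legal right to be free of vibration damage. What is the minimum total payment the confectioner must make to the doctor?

$468

Efficient level: marginal profit ≥ marginal vibration damage through level 3, so k* = 3.
With the doctor holding the right, the confectioner must at least compensate total damage at k*: 42 + 187 + 239 = 468.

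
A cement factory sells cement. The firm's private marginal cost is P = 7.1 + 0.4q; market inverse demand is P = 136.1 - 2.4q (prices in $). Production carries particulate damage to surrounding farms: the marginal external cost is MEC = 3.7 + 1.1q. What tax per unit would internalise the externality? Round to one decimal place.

tax = $39.0 per unit

Social marginal cost = private MC + MEC = 10.8 + 1.5q.
Set SMC = demand: 10.8 + 1.5q = 136.1 - 2.4q → q* = 32.1282.
The Pigouvian tax equals MEC at q*: 3.7 + 1.1×32.1282 = 39.0410.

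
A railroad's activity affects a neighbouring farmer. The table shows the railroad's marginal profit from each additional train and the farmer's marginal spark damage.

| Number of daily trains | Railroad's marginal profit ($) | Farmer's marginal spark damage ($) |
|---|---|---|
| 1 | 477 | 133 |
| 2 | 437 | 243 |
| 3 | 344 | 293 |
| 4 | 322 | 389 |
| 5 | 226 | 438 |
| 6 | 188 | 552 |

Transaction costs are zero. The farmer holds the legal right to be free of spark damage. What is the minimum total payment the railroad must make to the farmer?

Efficient level: marginal profit ≥ marginal spark damage through level 3, so k* = 3.
With the farmer holding the right, the railroad must at least compensate total damage at k*: 133 + 243 + 293 = 669.

$669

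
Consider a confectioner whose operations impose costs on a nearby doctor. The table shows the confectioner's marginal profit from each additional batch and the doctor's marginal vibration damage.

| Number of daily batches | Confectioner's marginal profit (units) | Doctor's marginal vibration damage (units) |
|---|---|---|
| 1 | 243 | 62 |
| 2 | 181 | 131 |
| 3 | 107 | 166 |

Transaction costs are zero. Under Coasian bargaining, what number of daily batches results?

Bargaining reaches the level where marginal profit last exceeds marginal vibration damage.
That holds through level 2 (181 ≥ 131) but not at 3 (107 < 166).

2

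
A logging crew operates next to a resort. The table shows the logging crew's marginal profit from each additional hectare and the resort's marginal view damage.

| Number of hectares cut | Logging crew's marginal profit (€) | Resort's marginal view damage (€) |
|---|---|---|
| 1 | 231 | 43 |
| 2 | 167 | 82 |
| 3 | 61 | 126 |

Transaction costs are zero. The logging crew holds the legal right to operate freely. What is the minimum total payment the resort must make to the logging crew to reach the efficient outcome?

Left alone the logging crew would choose level 3 (marginal profit stays positive).
Efficient level: k* = 2 (marginal profit ≥ marginal view damage through 2).
The resort must at least cover the logging crew's forgone profit from cutting 3→2: 61 = 61.

€61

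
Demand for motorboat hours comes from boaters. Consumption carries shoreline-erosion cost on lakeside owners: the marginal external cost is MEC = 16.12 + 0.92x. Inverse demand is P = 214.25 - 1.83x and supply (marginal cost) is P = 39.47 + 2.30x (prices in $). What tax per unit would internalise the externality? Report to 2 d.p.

tax = $45.02 per unit

Social marginal benefit = demand − MEC = 198.13 - 2.75x.
Set SMB = MC: 198.13 - 2.75x = 39.47 + 2.30x → x* = 31.4178.
The Pigouvian tax equals MEC at x*: 16.12 + 0.92×31.4178 = 45.0244.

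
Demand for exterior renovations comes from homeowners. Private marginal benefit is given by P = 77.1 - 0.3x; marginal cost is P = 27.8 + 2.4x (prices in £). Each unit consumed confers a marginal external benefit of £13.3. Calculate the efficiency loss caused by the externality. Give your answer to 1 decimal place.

Market equilibrium (private): 27.8 + 2.4x = 77.1 - 0.3x → x_m = 18.2593.
Social marginal benefit = demand + MEB = 90.4 - 0.3x.
Set SMB = MC: 90.4 - 0.3x = 27.8 + 2.4x → x* = 23.1852.
The welfare-loss triangle has base |x_m − x*| and height MEB(x_m) (the vertical gap between SMB and MC is zero at x* and MEB at x_m).
DWL = ½ × 4.9259 × 13.3000 = 32.7572.

DWL = £32.8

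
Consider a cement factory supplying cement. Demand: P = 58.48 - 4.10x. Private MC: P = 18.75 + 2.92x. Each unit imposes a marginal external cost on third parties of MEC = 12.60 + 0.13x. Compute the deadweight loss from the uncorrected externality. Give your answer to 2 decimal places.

Market equilibrium (private): 18.75 + 2.92x = 58.48 - 4.10x → x_m = 5.6595.
Social marginal cost = private MC + MEC = 31.35 + 3.05x.
Set SMC = demand: 31.35 + 3.05x = 58.48 - 4.10x → x* = 3.7944.
The loss is the area between SMC and demand from x* to x_m; with linear curves that's a triangle of height MEC(x_m).
DWL = ½ × 1.8651 × 13.3357 = 12.4362.

DWL = 12.44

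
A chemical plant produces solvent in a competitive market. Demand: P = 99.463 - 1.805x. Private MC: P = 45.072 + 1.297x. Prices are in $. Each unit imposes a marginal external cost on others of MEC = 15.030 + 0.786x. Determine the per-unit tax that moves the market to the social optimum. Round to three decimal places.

tax = $22.987 per unit

Social marginal cost = private MC + MEC = 60.102 + 2.083x.
Set SMC = demand: 60.102 + 2.083x = 99.463 - 1.805x → x* = 10.1237.
The Pigouvian tax equals MEC at x*: 15.030 + 0.786×10.1237 = 22.9872.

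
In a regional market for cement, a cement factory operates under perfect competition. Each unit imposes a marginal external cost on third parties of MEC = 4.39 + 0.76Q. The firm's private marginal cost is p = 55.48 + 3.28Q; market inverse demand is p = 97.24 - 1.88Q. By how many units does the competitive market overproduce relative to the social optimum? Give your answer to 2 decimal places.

Market equilibrium (private): 55.48 + 3.28Q = 97.24 - 1.88Q → Q_m = 8.0930.
Social marginal cost = private MC + MEC = 59.87 + 4.04Q.
Set SMC = demand: 59.87 + 4.04Q = 97.24 - 1.88Q → Q* = 6.3125.
Gap = |8.0930 − 6.3125| = 1.7805.

1.78 units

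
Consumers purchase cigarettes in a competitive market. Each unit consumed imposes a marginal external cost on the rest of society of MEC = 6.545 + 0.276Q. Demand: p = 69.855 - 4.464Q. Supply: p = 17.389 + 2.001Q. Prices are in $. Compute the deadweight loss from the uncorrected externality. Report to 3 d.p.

Market equilibrium (private): 17.389 + 2.001Q = 69.855 - 4.464Q → Q_m = 8.1154.
Social marginal benefit = demand − MEC = 63.310 - 4.740Q.
Set SMB = MC: 63.310 - 4.740Q = 17.389 + 2.001Q → Q* = 6.8122.
The welfare-loss triangle has base |Q_m − Q*| and height MEC(Q_m) (the vertical gap between SMB and MC is zero at Q* and MEC at Q_m).
DWL = ½ × 1.3032 × 8.7848 = 5.7242.

DWL = $5.724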